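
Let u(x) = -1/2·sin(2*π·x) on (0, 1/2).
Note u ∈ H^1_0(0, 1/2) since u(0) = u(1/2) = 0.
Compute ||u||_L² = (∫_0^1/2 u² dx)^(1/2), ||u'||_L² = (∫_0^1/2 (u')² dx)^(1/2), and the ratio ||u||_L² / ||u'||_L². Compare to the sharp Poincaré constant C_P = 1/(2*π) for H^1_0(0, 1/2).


||u||_L² / ||u'||_L² = 1/(2*π) = C_P.

u(x) = -1/2·sin(2*π·x), so u'(x) = -π*cos(2*π*x).
Writing u(x) = A·sin(kπx/L) with A = -1/2 and k = 1, use ∫_0^L sin²(kπx/L) dx = L/2 and ∫_0^L cos²(kπx/L) dx = L/2.
u² = 1/4·sin²(2*π·x) and (u')² = π^2·cos²(2*π·x), and each of sin², cos² integrates to L/2 = 1/4 over (0, 1/2).
∫_0^1/2 u² dx = 1/16, so ||u||_L² = 1/4.
∫_0^1/2 (u')² dx = π^2/4, so ||u'||_L² = π/2.
Ratio ||u||_L² / ||u'||_L² = 1/(2*π).
Sharp Poincaré constant on H^1_0(0, 1/2) is C_P = L/π = 1/(2*π), achieved by sin(2*π·x).
This is the k = 1 eigenfunction (up to amplitude), so the ratio equals the sharp Poincaré constant exactly.


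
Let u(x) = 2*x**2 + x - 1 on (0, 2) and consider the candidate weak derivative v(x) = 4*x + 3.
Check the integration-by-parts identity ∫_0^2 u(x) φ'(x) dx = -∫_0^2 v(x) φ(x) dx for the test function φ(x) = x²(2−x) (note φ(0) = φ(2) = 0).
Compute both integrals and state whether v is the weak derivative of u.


LHS = -116/15, RHS = -52/5. No, v is not the weak derivative of u.

u(x) = 2*x**2 + x - 1, classical derivative u'(x) = 4*x + 1.
φ(x) = x²(2−x), so φ'(x) = x*(4 - 3*x).
Note φ(0) = φ(2) = 0, so the boundary term u·φ vanishes.
LHS = ∫_0^2 u(x) φ'(x) dx = ∫_0^2 (-6*x^4 + 5*x^3 + 7*x^2 - 4*x) dx. Term by term:
  ∫_0^2 -6*x^4 dx = -192/5;  ∫_0^2 5*x^3 dx = 20;  ∫_0^2 7*x^2 dx = 56/3;
  ∫_0^2 -4*x dx = -8.
Sum: -192/5 + 20 + 56/3 − 8 = -116/15.
So LHS = -116/15.
∫_0^2 v(x) φ(x) dx = ∫_0^2 (-4*x^4 + 5*x^3 + 6*x^2) dx. Term by term:
  ∫_0^2 -4*x^4 dx = -128/5;  ∫_0^2 5*x^3 dx = 20;  ∫_0^2 6*x^2 dx = 16.
Sum: -128/5 + 20 + 16 = 52/5.
So RHS = -∫_0^2 v(x) φ(x) dx = -52/5.
LHS − RHS = 8/3 ≠ 0, so the identity fails.
(For a valid weak derivative the identity must hold for EVERY test function, in particular this one. The failure shows v is NOT the weak derivative of u.)
Correct weak derivative would be u'(x) = 4*x + 1.


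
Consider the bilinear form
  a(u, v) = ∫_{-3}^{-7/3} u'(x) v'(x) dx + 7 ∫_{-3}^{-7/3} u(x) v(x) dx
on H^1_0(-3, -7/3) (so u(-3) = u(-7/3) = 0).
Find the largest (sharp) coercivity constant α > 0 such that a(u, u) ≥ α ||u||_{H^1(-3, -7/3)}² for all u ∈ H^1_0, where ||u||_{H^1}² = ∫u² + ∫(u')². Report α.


α = 1

Coercivity of a(·,·) on H^1_0(-3, -7/3) means a(u, u) ≥ α ||u||_{H^1}² for every u ∈ H^1_0.
The interval has length L = 2/3, and Poincaré/coercivity depend only on L. Here a(u, u) = ∫(u')² + (7)·∫u².
Here c = 7 ≥ 1, so a(u,u) = ∫(u')² + c∫u² ≥ ∫(u')² + ∫u² = ||u||_{H^1}², i.e. α = 1 works. No larger α is possible: a(u,u) ≥ α||u||_{H^1}² means (1−α)∫(u')² ≥ (α−c)∫u², and for the modes u_n = sin(nπ(x−x₀)/L) (x₀ the left endpoint) one has ∫u_n²/∫(u_n')² = (L/(nπ))² → 0, so a(u_n,u_n)/||u_n||_{H^1}² → 1. Hence the optimal constant is α = 1.
Therefore α = 1.


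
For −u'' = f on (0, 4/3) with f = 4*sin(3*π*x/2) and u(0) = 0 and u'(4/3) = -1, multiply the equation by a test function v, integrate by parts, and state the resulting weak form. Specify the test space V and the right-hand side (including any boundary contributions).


V = {v ∈ H^1(0, 4/3) : v(0) = 0} (test functions vanish at x = 0 where u is specified); weak form: ∫_0^4/3 u'v' dx = ∫_0^4/3 (4*sin(3*π*x/2)) v dx − v(4/3) for all v ∈ V.

Multiply both sides by a test function v and integrate from 0 to 4/3:
  ∫_0^4/3 −u''(x) v(x) dx = ∫_0^4/3 f(x) v(x) dx.
Integrate the LHS by parts once:
  ∫_0^4/3 −u'' v dx = −[u'(x) v(x)]_0^4/3 + ∫_0^4/3 u'(x) v'(x) dx.
Thus ∫_0^4/3 u'(x) v'(x) dx = ∫_0^4/3 f(x) v(x) dx + [u'(x) v(x)]_0^4/3.
Choose V so that boundary terms are either known or forced to vanish.
Mixed BC: u(0) = 0 (Dirichlet) and u'(4/3) = -1 (Neumann). Define V = {v ∈ H^1(0, 4/3) : v(0) = 0}. Then [u' v]_0^4/3 = u'(4/3)·v(4/3) − u'(0)·0 = − v(4/3).
Weak formulation: find u (satisfying any essential BC) such that ∫_0^4/3 u'(x) v'(x) dx = ∫_0^4/3 f v dx − v(4/3) for all v ∈ V (Dirichlet at 0 absorbed into V; Neumann datum at x = 4/3 contributes the boundary term).
Substituting f(x) = 4*sin(3*π*x/2), the right-hand side is ∫_0^4/3 (4*sin(3*π*x/2)) v dx − v(4/3).


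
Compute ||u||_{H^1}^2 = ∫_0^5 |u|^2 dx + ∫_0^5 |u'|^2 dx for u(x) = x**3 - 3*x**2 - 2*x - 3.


||u||_{H^1}^2 = 85255/42

The H^1 norm (squared) on an interval (0, L) is
  ||u||_{H^1}^2 = ∫_0^L u(x)^2 dx + ∫_0^L u'(x)^2 dx.
Compute u'(x) = 3*x**2 - 6*x - 2.
Then u(x)^2 = x**6 - 6*x**5 + 5*x**4 + 6*x**3 + 22*x**2 + 12*x + 9 and u'(x)^2 = 9*x**4 - 36*x**3 + 24*x**2 + 24*x + 4.
Integrate each monomial from 0 to 5 using ∫_0^5 c·x^n dx = c·5^(n+1)/(n+1):
  ∫_0^5 u(x)^2 dx = ∫_0^5 (x^6 - 6*x^5 + 5*x^4 + 6*x^3 + 22*x^2 + 12*x + 9) dx. Term by term:
    ∫_0^5 x^6 dx = 78125/7;  ∫_0^5 -6*x^5 dx = -15625;  ∫_0^5 5*x^4 dx = 3125;
    ∫_0^5 6*x^3 dx = 1875/2;  ∫_0^5 22*x^2 dx = 2750/3;  ∫_0^5 12*x dx = 150;
    ∫_0^5 9 dx = 45.
  Sum: 78125/7 − 15625 + 3125 + 1875/2 + 2750/3 + 150 + 45 = 29815/42.
  ∫_0^5 u'(x)^2 dx = ∫_0^5 (9*x^4 - 36*x^3 + 24*x^2 + 24*x + 4) dx. Term by term:
    ∫_0^5 9*x^4 dx = 5625;  ∫_0^5 -36*x^3 dx = -5625;  ∫_0^5 24*x^2 dx = 1000;
    ∫_0^5 24*x dx = 300;  ∫_0^5 4 dx = 20.
  Sum: 5625 − 5625 + 1000 + 300 + 20 = 1320.
Adding: ||u||_{H^1}^2 = 29815/42 + 1320 = 85255/42.


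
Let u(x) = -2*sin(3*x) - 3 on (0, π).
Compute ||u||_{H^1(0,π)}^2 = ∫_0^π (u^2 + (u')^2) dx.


||u||_{H^1(0,π)}^2 = 8 + 29*π

u'(x) = -6*cos(3*x).
Expand u² and (u')² and integrate term by term on (0, π), using: for integers n ≥ 1, ∫_0^π sin²(nx) dx = ∫_0^π cos²(nx) dx = π/2; for n ≠ n', ∫_0^π sin(nx)sin(n'x) dx = ∫_0^π cos(nx)cos(n'x) dx = 0; and by product-to-sum, ∫_0^π sin(nx)cos(n'x) dx = ½∫_0^π [sin((n+n')x) + sin((n−n')x)] dx, which is 0 when n+n' is even and 2n/(n²−n'²) when n+n' is odd (it need not vanish on (0, π)). For the constant mode: ∫_0^π 1 dx = π, ∫_0^π cos(nx) dx = 0, ∫_0^π sin(nx) dx = (1−(−1)^n)/n.
  u² squared terms: (-3)²·∫1 dx = 9·π = 9*π;  (-2)²·∫sin(3x)² dx = 4·π/2 = 2*π.
  u² cross terms: 2·(-3)·(-2)·∫1·sin(3x) dx = 12·(2/3) = 8.
  So ∫_0^π u² dx = 9*π + 2*π + 8 = 8 + 11*π.
  (u')² squared terms: (-6)²·∫cos(3x)² dx = 36·π/2 = 18*π.
  So ∫_0^π (u')² dx = 18*π.
||u||_{H^1}^2 = (8 + 11*π) + (18*π) = 8 + 29*π.


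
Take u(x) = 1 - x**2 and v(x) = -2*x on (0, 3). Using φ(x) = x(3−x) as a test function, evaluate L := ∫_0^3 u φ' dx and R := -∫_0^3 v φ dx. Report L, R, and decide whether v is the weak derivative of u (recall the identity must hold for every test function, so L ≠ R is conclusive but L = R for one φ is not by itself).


LHS = 27/2, RHS = 27/2. Yes, v = u' weakly.

u(x) = 1 - x**2, classical derivative u'(x) = -2*x.
φ(x) = x(3−x), so φ'(x) = 3 - 2*x.
Note φ(0) = φ(3) = 0, so the boundary term u·φ vanishes.
LHS = ∫_0^3 u(x) φ'(x) dx = ∫_0^3 (2*x^3 - 3*x^2 - 2*x + 3) dx. Term by term:
  ∫_0^3 2*x^3 dx = 81/2;  ∫_0^3 -3*x^2 dx = -27;  ∫_0^3 -2*x dx = -9;
  ∫_0^3 3 dx = 9.
Sum: 81/2 − 27 − 9 + 9 = 27/2.
So LHS = 27/2.
∫_0^3 v(x) φ(x) dx = ∫_0^3 (2*x^3 - 6*x^2) dx. Term by term:
  ∫_0^3 2*x^3 dx = 81/2;  ∫_0^3 -6*x^2 dx = -54.
Sum: 81/2 − 54 = -27/2.
So RHS = -∫_0^3 v(x) φ(x) dx = 27/2.
LHS = RHS, so the identity holds for this test φ.
Moreover u is smooth here and v(x) = u'(x) = -2*x pointwise, so the identity holds for every test function. Hence v is the weak derivative of u.


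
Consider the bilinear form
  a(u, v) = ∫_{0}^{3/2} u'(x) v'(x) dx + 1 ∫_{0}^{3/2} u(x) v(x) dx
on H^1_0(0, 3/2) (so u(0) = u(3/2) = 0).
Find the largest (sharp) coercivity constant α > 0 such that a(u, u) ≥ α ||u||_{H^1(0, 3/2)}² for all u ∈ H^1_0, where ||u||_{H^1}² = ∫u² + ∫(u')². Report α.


α = 1

Coercivity of a(·,·) on H^1_0(0, 3/2) means a(u, u) ≥ α ||u||_{H^1}² for every u ∈ H^1_0.
The interval has length L = 3/2, and Poincaré/coercivity depend only on L. Here a(u, u) = ∫(u')² + (1)·∫u².
Here c = 1 ≥ 1, so a(u,u) = ∫(u')² + c∫u² ≥ ∫(u')² + ∫u² = ||u||_{H^1}², i.e. α = 1 works. No larger α is possible: a(u,u) ≥ α||u||_{H^1}² means (1−α)∫(u')² ≥ (α−c)∫u², and for the modes u_n = sin(nπ(x−x₀)/L) (x₀ the left endpoint) one has ∫u_n²/∫(u_n')² = (L/(nπ))² → 0, so a(u_n,u_n)/||u_n||_{H^1}² → 1. Hence the optimal constant is α = 1.
Therefore α = 1.


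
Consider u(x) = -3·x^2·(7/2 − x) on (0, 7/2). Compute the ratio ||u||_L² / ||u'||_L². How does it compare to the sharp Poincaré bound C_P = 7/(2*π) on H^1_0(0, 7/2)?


||u||_L² / ||u'||_L² = sqrt(14)/4 < C_P = 7/(2*π).

u(x) = -3·x^2·(7/2 − x), so u'(x) = 3*x*(3*x - 7).
u(x) = -3·x^2·(7/2 − x) vanishes at x = 0 and x = 7/2, so u ∈ H^1_0(0, 7/2). Differentiate via the product rule and integrate the resulting polynomials term by term.
  ∫_0^7/2 u² dx = ∫_0^7/2 (9*x^6 - 63*x^5 + 441*x^4/4) dx. Term by term:
    ∫_0^7/2 9*x^6 dx = 1058841/128;  ∫_0^7/2 -63*x^5 dx = -2470629/128;  ∫_0^7/2 441*x^4/4 dx = 7411887/640.
  Sum: 1058841/128 − 2470629/128 + 7411887/640 = 352947/640.
  ∫_0^7/2 (u')² dx = ∫_0^7/2 (81*x^4 - 378*x^3 + 441*x^2) dx. Term by term:
    ∫_0^7/2 81*x^4 dx = 1361367/160;  ∫_0^7/2 -378*x^3 dx = -453789/32;  ∫_0^7/2 441*x^2 dx = 50421/8.
  Sum: 1361367/160 − 453789/32 + 50421/8 = 50421/80.
∫_0^7/2 u² dx = 352947/640, so ||u||_L² = 343*sqrt(30)/80.
∫_0^7/2 (u')² dx = 50421/80, so ||u'||_L² = 49*sqrt(105)/20.
Ratio ||u||_L² / ||u'||_L² = sqrt(14)/4.
Sharp Poincaré constant on H^1_0(0, 7/2) is C_P = L/π = 7/(2*π), achieved by sin(2*π/7·x).
A polynomial bump cannot attain the sharp Poincaré constant (only the first sine eigenfunction does), so the ratio is strictly less than C_P, consistent with ||u||_L² ≤ C_P ||u'||_L².


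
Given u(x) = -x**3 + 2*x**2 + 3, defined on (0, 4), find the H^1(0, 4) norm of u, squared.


||u||_{H^1}^2 = 103492/105

The H^1 norm (squared) on an interval (0, L) is
  ||u||_{H^1}^2 = ∫_0^L u(x)^2 dx + ∫_0^L u'(x)^2 dx.
Compute u'(x) = -3*x**2 + 4*x.
Then u(x)^2 = x**6 - 4*x**5 + 4*x**4 - 6*x**3 + 12*x**2 + 9 and u'(x)^2 = 9*x**4 - 24*x**3 + 16*x**2.
Integrate each monomial from 0 to 4 using ∫_0^4 c·x^n dx = c·4^(n+1)/(n+1):
  ∫_0^4 u(x)^2 dx = ∫_0^4 (x^6 - 4*x^5 + 4*x^4 - 6*x^3 + 12*x^2 + 9) dx. Term by term:
    ∫_0^4 x^6 dx = 16384/7;  ∫_0^4 -4*x^5 dx = -8192/3;  ∫_0^4 4*x^4 dx = 4096/5;
    ∫_0^4 -6*x^3 dx = -384;  ∫_0^4 12*x^2 dx = 256;  ∫_0^4 9 dx = 36.
  Sum: 16384/7 − 8192/3 + 4096/5 − 384 + 256 + 36 = 35396/105.
  ∫_0^4 u'(x)^2 dx = ∫_0^4 (9*x^4 - 24*x^3 + 16*x^2) dx. Term by term:
    ∫_0^4 9*x^4 dx = 9216/5;  ∫_0^4 -24*x^3 dx = -1536;  ∫_0^4 16*x^2 dx = 1024/3.
  Sum: 9216/5 − 1536 + 1024/3 = 9728/15.
Adding: ||u||_{H^1}^2 = 35396/105 + 9728/15 = 103492/105.


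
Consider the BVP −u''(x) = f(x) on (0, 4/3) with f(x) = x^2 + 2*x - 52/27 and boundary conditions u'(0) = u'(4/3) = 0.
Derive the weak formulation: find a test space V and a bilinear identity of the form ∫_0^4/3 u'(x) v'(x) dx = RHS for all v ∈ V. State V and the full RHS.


V = H^1(0, 4/3) (no boundary constraint on v; u is determined up to an additive constant); weak form: ∫_0^4/3 u'v' dx = ∫_0^4/3 (x^2 + 2*x - 52/27) v dx for all v ∈ V.

Multiply both sides by a test function v and integrate from 0 to 4/3:
  ∫_0^4/3 −u''(x) v(x) dx = ∫_0^4/3 f(x) v(x) dx.
Integrate the LHS by parts once:
  ∫_0^4/3 −u'' v dx = −[u'(x) v(x)]_0^4/3 + ∫_0^4/3 u'(x) v'(x) dx.
Thus ∫_0^4/3 u'(x) v'(x) dx = ∫_0^4/3 f(x) v(x) dx + [u'(x) v(x)]_0^4/3.
Choose V so that boundary terms are either known or forced to vanish.
u has homogeneous Neumann: u'(0) = u'(4/3) = 0. So [u' v]_0^4/3 = 0·v(4/3) − 0·v(0) = 0 for any v; take V = H^1(0, 4/3).
Weak formulation: find u (satisfying any essential BC) such that ∫_0^4/3 u'(x) v'(x) dx = ∫_0^4/3 f v dx for all v ∈ V (homogeneous Neumann, so boundary terms vanish).
Substituting f(x) = x^2 + 2*x - 52/27, the right-hand side is ∫_0^4/3 (x^2 + 2*x - 52/27) v dx.
Compatibility check (pure Neumann): taking v ≡ 1 ∈ V gives 0 = ∫_0^4/3 f dx + (0) − (0), i.e. ∫_0^4/3 f dx must equal u'(0) − u'(4/3) = 0. Indeed ∫_0^4/3 (x^2 + 2*x - 52/27) dx = 0, so the data are compatible. The solution is then unique only up to an additive constant (fix it e.g. by requiring ∫_0^4/3 u dx = 0).


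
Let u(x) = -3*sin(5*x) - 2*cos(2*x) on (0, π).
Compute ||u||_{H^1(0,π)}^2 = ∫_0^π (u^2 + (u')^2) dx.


||u||_{H^1(0,π)}^2 = 200/7 + 127*π

u'(x) = 4*sin(2*x) - 15*cos(5*x).
Expand u² and (u')² and integrate term by term on (0, π), using: for integers n ≥ 1, ∫_0^π sin²(nx) dx = ∫_0^π cos²(nx) dx = π/2; for n ≠ n', ∫_0^π sin(nx)sin(n'x) dx = ∫_0^π cos(nx)cos(n'x) dx = 0; and by product-to-sum, ∫_0^π sin(nx)cos(n'x) dx = ½∫_0^π [sin((n+n')x) + sin((n−n')x)] dx, which is 0 when n+n' is even and 2n/(n²−n'²) when n+n' is odd (it need not vanish on (0, π)).
  u² squared terms: (-3)²·∫sin(5x)² dx = 9·π/2 = 9*π/2;  (-2)²·∫cos(2x)² dx = 4·π/2 = 2*π.
  u² cross terms: 2·(-3)·(-2)·∫sin(5x)·cos(2x) dx = 12·(10/21) = 40/7.
  So ∫_0^π u² dx = 9*π/2 + 2*π + 40/7 = 40/7 + 13*π/2.
  (u')² squared terms: (-15)²·∫cos(5x)² dx = 225·π/2 = 225*π/2;  (4)²·∫sin(2x)² dx = 16·π/2 = 8*π.
  (u')² cross terms: 2·(-15)·(4)·∫cos(5x)·sin(2x) dx = -120·(-4/21) = 160/7.
  So ∫_0^π (u')² dx = 225*π/2 + 8*π + 160/7 = 160/7 + 241*π/2.
||u||_{H^1}^2 = (40/7 + 13*π/2) + (160/7 + 241*π/2) = 200/7 + 127*π.


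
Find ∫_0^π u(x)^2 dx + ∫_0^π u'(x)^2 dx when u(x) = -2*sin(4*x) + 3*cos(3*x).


||u||_{H^1(0,π)}^2 = -960/7 + 79*π

u'(x) = -9*sin(3*x) - 8*cos(4*x).
Expand u² and (u')² and integrate term by term on (0, π), using: for integers n ≥ 1, ∫_0^π sin²(nx) dx = ∫_0^π cos²(nx) dx = π/2; for n ≠ n', ∫_0^π sin(nx)sin(n'x) dx = ∫_0^π cos(nx)cos(n'x) dx = 0; and by product-to-sum, ∫_0^π sin(nx)cos(n'x) dx = ½∫_0^π [sin((n+n')x) + sin((n−n')x)] dx, which is 0 when n+n' is even and 2n/(n²−n'²) when n+n' is odd (it need not vanish on (0, π)).
  u² squared terms: (-2)²·∫sin(4x)² dx = 4·π/2 = 2*π;  (3)²·∫cos(3x)² dx = 9·π/2 = 9*π/2.
  u² cross terms: 2·(-2)·(3)·∫sin(4x)·cos(3x) dx = -12·(8/7) = -96/7.
  So ∫_0^π u² dx = 2*π + 9*π/2 − 96/7 = -96/7 + 13*π/2.
  (u')² squared terms: (-9)²·∫sin(3x)² dx = 81·π/2 = 81*π/2;  (-8)²·∫cos(4x)² dx = 64·π/2 = 32*π.
  (u')² cross terms: 2·(-9)·(-8)·∫sin(3x)·cos(4x) dx = 144·(-6/7) = -864/7.
  So ∫_0^π (u')² dx = 81*π/2 + 32*π − 864/7 = -864/7 + 145*π/2.
||u||_{H^1}^2 = (-96/7 + 13*π/2) + (-864/7 + 145*π/2) = -960/7 + 79*π.


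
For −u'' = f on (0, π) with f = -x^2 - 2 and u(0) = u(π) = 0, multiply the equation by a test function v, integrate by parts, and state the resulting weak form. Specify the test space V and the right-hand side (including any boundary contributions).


V = H^1_0(0, π) (so v(0) = v(π) = 0); weak form: ∫_0^π u'v' dx = ∫_0^π (-x^2 - 2) v dx for all v ∈ V.

Multiply both sides by a test function v and integrate from 0 to π:
  ∫_0^π −u''(x) v(x) dx = ∫_0^π f(x) v(x) dx.
Integrate the LHS by parts once:
  ∫_0^π −u'' v dx = −[u'(x) v(x)]_0^π + ∫_0^π u'(x) v'(x) dx.
Thus ∫_0^π u'(x) v'(x) dx = ∫_0^π f(x) v(x) dx + [u'(x) v(x)]_0^π.
Choose V so that boundary terms are either known or forced to vanish.
u is Dirichlet: u(0) = u(π) = 0. Let V = H^1_0(0, π); then v(0) = v(π) = 0, and [u' v]_0^π = 0.
Weak formulation: find u (satisfying any essential BC) such that ∫_0^π u'(x) v'(x) dx = ∫_0^π f v dx for all v ∈ V.
Substituting f(x) = -x^2 - 2, the right-hand side is ∫_0^π (-x^2 - 2) v dx.


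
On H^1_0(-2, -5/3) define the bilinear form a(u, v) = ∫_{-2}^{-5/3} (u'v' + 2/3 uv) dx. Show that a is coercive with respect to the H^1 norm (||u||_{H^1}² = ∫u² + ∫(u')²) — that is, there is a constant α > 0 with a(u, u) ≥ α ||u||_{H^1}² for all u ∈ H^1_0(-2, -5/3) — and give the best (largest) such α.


α = (2 + 27*π^2)/(3*(1 + 9*π^2))

Coercivity of a(·,·) on H^1_0(-2, -5/3) means a(u, u) ≥ α ||u||_{H^1}² for every u ∈ H^1_0.
The interval has length L = 1/3, and Poincaré/coercivity depend only on L. Here a(u, u) = ∫(u')² + (2/3)·∫u².
Here 0 < c = 2/3 < 1. The condition a(u,u) ≥ α||u||_{H^1}² reads (1−α)∫(u')² ≥ (α−c)∫u². Any admissible α is ≤ 1 (rapidly oscillating u have ∫u²/∫(u')² → 0), and α = 1 would force 0 ≥ (1−c)∫u², impossible since c < 1; so 1−α > 0. By the sharp Poincaré inequality on H^1_0 of an interval of length L, ∫(u')² ≥ (π/L)²∫u² with equality for the first sine mode sin(π(x−x₀)/L) (x₀ the left endpoint), so the inequality holds for all u iff (1−α)(π/L)² ≥ α − c, i.e. α ≤ ((π/L)² + c)/((π/L)² + 1) = (1 + c(L/π)²)/(1 + (L/π)²). With (π/L)² = 9*π^2 and c = 2/3, the largest admissible constant is α = ((π/L)² + c)/((π/L)² + 1).
Simplifying, α = (2 + 27*π^2)/(3*(1 + 9*π^2)).


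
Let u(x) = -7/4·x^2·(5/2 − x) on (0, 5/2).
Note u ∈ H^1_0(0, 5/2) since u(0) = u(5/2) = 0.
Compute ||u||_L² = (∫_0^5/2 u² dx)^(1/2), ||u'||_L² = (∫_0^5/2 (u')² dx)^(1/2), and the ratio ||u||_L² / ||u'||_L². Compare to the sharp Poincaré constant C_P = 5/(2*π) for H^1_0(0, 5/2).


||u||_L² / ||u'||_L² = 5*sqrt(14)/28 < C_P = 5/(2*π).

u(x) = -7/4·x^2·(5/2 − x), so u'(x) = 7*x*(3*x - 5)/4.
u(x) = -7/4·x^2·(5/2 − x) vanishes at x = 0 and x = 5/2, so u ∈ H^1_0(0, 5/2). Differentiate via the product rule and integrate the resulting polynomials term by term.
  ∫_0^5/2 u² dx = ∫_0^5/2 (49*x^6/16 - 245*x^5/16 + 1225*x^4/64) dx. Term by term:
    ∫_0^5/2 49*x^6/16 dx = 546875/2048;  ∫_0^5/2 -245*x^5/16 dx = -3828125/6144;  ∫_0^5/2 1225*x^4/64 dx = 765625/2048.
  Sum: 546875/2048 − 3828125/6144 + 765625/2048 = 109375/6144.
  ∫_0^5/2 (u')² dx = ∫_0^5/2 (441*x^4/16 - 735*x^3/8 + 1225*x^2/16) dx. Term by term:
    ∫_0^5/2 441*x^4/16 dx = 275625/512;  ∫_0^5/2 -735*x^3/8 dx = -459375/512;  ∫_0^5/2 1225*x^2/16 dx = 153125/384.
  Sum: 275625/512 − 459375/512 + 153125/384 = 30625/768.
∫_0^5/2 u² dx = 109375/6144, so ||u||_L² = 125*sqrt(42)/192.
∫_0^5/2 (u')² dx = 30625/768, so ||u'||_L² = 175*sqrt(3)/48.
Ratio ||u||_L² / ||u'||_L² = 5*sqrt(14)/28.
Sharp Poincaré constant on H^1_0(0, 5/2) is C_P = L/π = 5/(2*π), achieved by sin(2*π/5·x).
A polynomial bump cannot attain the sharp Poincaré constant (only the first sine eigenfunction does), so the ratio is strictly less than C_P, consistent with ||u||_L² ≤ C_P ||u'||_L².


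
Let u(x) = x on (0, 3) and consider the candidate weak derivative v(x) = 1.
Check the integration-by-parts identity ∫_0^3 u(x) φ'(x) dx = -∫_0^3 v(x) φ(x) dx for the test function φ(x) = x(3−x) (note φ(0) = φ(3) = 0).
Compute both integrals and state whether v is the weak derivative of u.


LHS = -9/2, RHS = -9/2. Yes, v = u' weakly.

u(x) = x, classical derivative u'(x) = 1.
φ(x) = x(3−x), so φ'(x) = 3 - 2*x.
Note φ(0) = φ(3) = 0, so the boundary term u·φ vanishes.
LHS = ∫_0^3 u(x) φ'(x) dx = ∫_0^3 (-2*x^2 + 3*x) dx. Term by term:
  ∫_0^3 -2*x^2 dx = -18;  ∫_0^3 3*x dx = 27/2.
Sum: -18 + 27/2 = -9/2.
So LHS = -9/2.
∫_0^3 v(x) φ(x) dx = ∫_0^3 (-x^2 + 3*x) dx. Term by term:
  ∫_0^3 -x^2 dx = -9;  ∫_0^3 3*x dx = 27/2.
Sum: -9 + 27/2 = 9/2.
So RHS = -∫_0^3 v(x) φ(x) dx = -9/2.
LHS = RHS, so the identity holds for this test φ.
Moreover u is smooth here and v(x) = u'(x) = 1 pointwise, so the identity holds for every test function. Hence v is the weak derivative of u.


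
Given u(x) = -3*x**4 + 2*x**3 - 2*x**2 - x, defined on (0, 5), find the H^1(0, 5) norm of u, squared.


||u||_{H^1}^2 = 39933345/14

The H^1 norm (squared) on an interval (0, L) is
  ||u||_{H^1}^2 = ∫_0^L u(x)^2 dx + ∫_0^L u'(x)^2 dx.
Compute u'(x) = -12*x**3 + 6*x**2 - 4*x - 1.
Then u(x)^2 = 9*x**8 - 12*x**7 + 16*x**6 - 2*x**5 + 4*x**3 + x**2 and u'(x)^2 = 144*x**6 - 144*x**5 + 132*x**4 - 24*x**3 + 4*x**2 + 8*x + 1.
Integrate each monomial from 0 to 5 using ∫_0^5 c·x^n dx = c·5^(n+1)/(n+1):
  ∫_0^5 u(x)^2 dx = ∫_0^5 (9*x^8 - 12*x^7 + 16*x^6 - 2*x^5 + 4*x^3 + x^2) dx. Term by term:
    ∫_0^5 9*x^8 dx = 1953125;  ∫_0^5 -12*x^7 dx = -1171875/2;  ∫_0^5 16*x^6 dx = 1250000/7;
    ∫_0^5 -2*x^5 dx = -15625/3;  ∫_0^5 4*x^3 dx = 625;  ∫_0^5 x^2 dx = 125/3.
  Sum: 1953125 − 1171875/2 + 1250000/7 − 15625/3 + 625 + 125/3 = 64731125/42.
  ∫_0^5 u'(x)^2 dx = ∫_0^5 (144*x^6 - 144*x^5 + 132*x^4 - 24*x^3 + 4*x^2 + 8*x + 1) dx. Term by term:
    ∫_0^5 144*x^6 dx = 11250000/7;  ∫_0^5 -144*x^5 dx = -375000;  ∫_0^5 132*x^4 dx = 82500;
    ∫_0^5 -24*x^3 dx = -3750;  ∫_0^5 4*x^2 dx = 500/3;  ∫_0^5 8*x dx = 100;
    ∫_0^5 1 dx = 5.
  Sum: 11250000/7 − 375000 + 82500 − 3750 + 500/3 + 100 + 5 = 27534455/21.
Adding: ||u||_{H^1}^2 = 64731125/42 + 27534455/21 = 39933345/14.


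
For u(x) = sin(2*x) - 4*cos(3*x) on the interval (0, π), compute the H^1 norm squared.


||u||_{H^1(0,π)}^2 = 64 + 165*π/2

u'(x) = 12*sin(3*x) + 2*cos(2*x).
Expand u² and (u')² and integrate term by term on (0, π), using: for integers n ≥ 1, ∫_0^π sin²(nx) dx = ∫_0^π cos²(nx) dx = π/2; for n ≠ n', ∫_0^π sin(nx)sin(n'x) dx = ∫_0^π cos(nx)cos(n'x) dx = 0; and by product-to-sum, ∫_0^π sin(nx)cos(n'x) dx = ½∫_0^π [sin((n+n')x) + sin((n−n')x)] dx, which is 0 when n+n' is even and 2n/(n²−n'²) when n+n' is odd (it need not vanish on (0, π)).
  u² squared terms: (-4)²·∫cos(3x)² dx = 16·π/2 = 8*π;  (1)²·∫sin(2x)² dx = 1·π/2 = π/2.
  u² cross terms: 2·(-4)·(1)·∫cos(3x)·sin(2x) dx = -8·(-4/5) = 32/5.
  So ∫_0^π u² dx = 8*π + π/2 + 32/5 = 32/5 + 17*π/2.
  (u')² squared terms: (2)²·∫cos(2x)² dx = 4·π/2 = 2*π;  (12)²·∫sin(3x)² dx = 144·π/2 = 72*π.
  (u')² cross terms: 2·(2)·(12)·∫cos(2x)·sin(3x) dx = 48·(6/5) = 288/5.
  So ∫_0^π (u')² dx = 2*π + 72*π + 288/5 = 288/5 + 74*π.
||u||_{H^1}^2 = (32/5 + 17*π/2) + (288/5 + 74*π) = 64 + 165*π/2.


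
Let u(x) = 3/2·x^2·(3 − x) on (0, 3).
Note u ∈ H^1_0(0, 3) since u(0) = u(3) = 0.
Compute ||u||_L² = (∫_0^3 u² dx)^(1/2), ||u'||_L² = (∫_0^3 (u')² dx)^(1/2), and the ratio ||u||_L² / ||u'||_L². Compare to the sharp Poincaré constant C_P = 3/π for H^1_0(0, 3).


||u||_L² / ||u'||_L² = 3*sqrt(14)/14 < C_P = 3/π.

u(x) = 3/2·x^2·(3 − x), so u'(x) = 9*x*(2 - x)/2.
u(x) = 3/2·x^2·(3 − x) vanishes at x = 0 and x = 3, so u ∈ H^1_0(0, 3). Differentiate via the product rule and integrate the resulting polynomials term by term.
  ∫_0^3 u² dx = ∫_0^3 (9*x^6/4 - 27*x^5/2 + 81*x^4/4) dx. Term by term:
    ∫_0^3 9*x^6/4 dx = 19683/28;  ∫_0^3 -27*x^5/2 dx = -6561/4;  ∫_0^3 81*x^4/4 dx = 19683/20.
  Sum: 19683/28 − 6561/4 + 19683/20 = 6561/140.
  ∫_0^3 (u')² dx = ∫_0^3 (81*x^4/4 - 81*x^3 + 81*x^2) dx. Term by term:
    ∫_0^3 81*x^4/4 dx = 19683/20;  ∫_0^3 -81*x^3 dx = -6561/4;  ∫_0^3 81*x^2 dx = 729.
  Sum: 19683/20 − 6561/4 + 729 = 729/10.
∫_0^3 u² dx = 6561/140, so ||u||_L² = 81*sqrt(35)/70.
∫_0^3 (u')² dx = 729/10, so ||u'||_L² = 27*sqrt(10)/10.
Ratio ||u||_L² / ||u'||_L² = 3*sqrt(14)/14.
Sharp Poincaré constant on H^1_0(0, 3) is C_P = L/π = 3/π, achieved by sin(π/3·x).
A polynomial bump cannot attain the sharp Poincaré constant (only the first sine eigenfunction does), so the ratio is strictly less than C_P, consistent with ||u||_L² ≤ C_P ||u'||_L².


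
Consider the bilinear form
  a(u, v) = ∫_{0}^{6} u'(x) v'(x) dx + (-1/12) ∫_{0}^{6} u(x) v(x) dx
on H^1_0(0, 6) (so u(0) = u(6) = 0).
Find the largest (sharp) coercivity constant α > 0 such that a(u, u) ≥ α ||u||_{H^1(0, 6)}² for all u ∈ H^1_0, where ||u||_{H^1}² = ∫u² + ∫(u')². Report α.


α = (-3 + π^2)/(π^2 + 36)

Coercivity of a(·,·) on H^1_0(0, 6) means a(u, u) ≥ α ||u||_{H^1}² for every u ∈ H^1_0.
The interval has length L = 6, and Poincaré/coercivity depend only on L. Here a(u, u) = ∫(u')² + (-1/12)·∫u².
Here c = -1/12 < 0 with |c| < (π/L)² = π^2/36, so coercivity still holds. The condition a(u,u) ≥ α||u||_{H^1}² reads (1−α)∫(u')² ≥ (α−c)∫u². Any admissible α is ≤ 1 (rapidly oscillating u have ∫u²/∫(u')² → 0), and α = 1 would force 0 ≥ (1−c)∫u², impossible since c < 1; so 1−α > 0. By the sharp Poincaré inequality on H^1_0 of an interval of length L, ∫(u')² ≥ (π/L)²∫u² with equality for the first sine mode sin(π(x−x₀)/L) (x₀ the left endpoint), so the inequality holds for all u iff (1−α)(π/L)² ≥ α − c, i.e. α ≤ ((π/L)² + c)/((π/L)² + 1) = (1 + c(L/π)²)/(1 + (L/π)²). (Direct route, valid since c ≤ 0: Poincaré gives c∫u² ≥ c(L/π)²∫(u')², so a(u,u) ≥ (1 + c(L/π)²)∫(u')², while ||u||_{H^1}² ≤ (1 + (L/π)²)∫(u')²; dividing yields the same α.) With (π/L)² = π^2/36 and c = -1/12, the largest admissible constant is α = ((π/L)² + c)/((π/L)² + 1).
Simplifying, α = (-3 + π^2)/(π^2 + 36).


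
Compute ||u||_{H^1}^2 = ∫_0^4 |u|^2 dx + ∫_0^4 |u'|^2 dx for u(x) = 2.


||u||_{H^1}^2 = 16

The H^1 norm (squared) on an interval (0, L) is
  ||u||_{H^1}^2 = ∫_0^L u(x)^2 dx + ∫_0^L u'(x)^2 dx.
Compute u'(x) = 0.
Then u(x)^2 = 4 and u'(x)^2 = 0.
Integrate each monomial from 0 to 4 using ∫_0^4 c·x^n dx = c·4^(n+1)/(n+1):
  ∫_0^4 u(x)^2 dx = ∫_0^4 (4) dx. Term by term:
    ∫_0^4 4 dx = 16.
  ∫_0^4 u'(x)^2 dx = ∫_0^4 (0) dx. Term by term:
    ∫_0^4 0 dx = 0.
Adding: ||u||_{H^1}^2 = 16 + 0 = 16.


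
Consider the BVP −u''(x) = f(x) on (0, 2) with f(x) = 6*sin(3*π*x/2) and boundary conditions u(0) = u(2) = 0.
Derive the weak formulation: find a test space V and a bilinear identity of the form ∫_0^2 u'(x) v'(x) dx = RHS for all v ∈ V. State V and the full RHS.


V = H^1_0(0, 2) (so v(0) = v(2) = 0); weak form: ∫_0^2 u'v' dx = ∫_0^2 (6*sin(3*π*x/2)) v dx for all v ∈ V.

Multiply both sides by a test function v and integrate from 0 to 2:
  ∫_0^2 −u''(x) v(x) dx = ∫_0^2 f(x) v(x) dx.
Integrate the LHS by parts once:
  ∫_0^2 −u'' v dx = −[u'(x) v(x)]_0^2 + ∫_0^2 u'(x) v'(x) dx.
Thus ∫_0^2 u'(x) v'(x) dx = ∫_0^2 f(x) v(x) dx + [u'(x) v(x)]_0^2.
Choose V so that boundary terms are either known or forced to vanish.
u is Dirichlet: u(0) = u(2) = 0. Let V = H^1_0(0, 2); then v(0) = v(2) = 0, and [u' v]_0^2 = 0.
Weak formulation: find u (satisfying any essential BC) such that ∫_0^2 u'(x) v'(x) dx = ∫_0^2 f v dx for all v ∈ V.
Substituting f(x) = 6*sin(3*π*x/2), the right-hand side is ∫_0^2 (6*sin(3*π*x/2)) v dx.


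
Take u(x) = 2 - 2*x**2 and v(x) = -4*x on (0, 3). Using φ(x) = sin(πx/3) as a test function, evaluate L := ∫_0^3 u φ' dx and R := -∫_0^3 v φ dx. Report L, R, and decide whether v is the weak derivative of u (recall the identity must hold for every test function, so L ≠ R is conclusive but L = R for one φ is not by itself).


LHS = 36/π, RHS = 36/π. Yes, v = u' weakly.

u(x) = 2 - 2*x**2, classical derivative u'(x) = -4*x.
φ(x) = sin(πx/3), so φ'(x) = π*cos(π*x/3)/3.
Note φ(0) = φ(3) = 0, so the boundary term u·φ vanishes.
LHS = ∫_0^3 u(x) φ'(x) dx = ∫_0^3 (-2*π*x^2*cos(π*x/3)/3 + 2*π*cos(π*x/3)/3) dx. Term by term:
  ∫_0^3 2*π*cos(π*x/3)/3 dx = 0;  ∫_0^3 -2*π*x^2*cos(π*x/3)/3 dx = 36/π.
Sum: 0 + 36/π = 36/π.
So LHS = 36/π.
∫_0^3 v(x) φ(x) dx = ∫_0^3 (-4*x*sin(π*x/3)) dx. Term by term:
  ∫_0^3 -4*x*sin(π*x/3) dx = -36/π.
So RHS = -∫_0^3 v(x) φ(x) dx = 36/π.
LHS = RHS, so the identity holds for this test φ.
Moreover u is smooth here and v(x) = u'(x) = -4*x pointwise, so the identity holds for every test function. Hence v is the weak derivative of u.


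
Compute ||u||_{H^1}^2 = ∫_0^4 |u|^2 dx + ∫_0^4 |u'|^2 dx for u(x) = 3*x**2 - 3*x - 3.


||u||_{H^1}^2 = 5976/5

The H^1 norm (squared) on an interval (0, L) is
  ||u||_{H^1}^2 = ∫_0^L u(x)^2 dx + ∫_0^L u'(x)^2 dx.
Compute u'(x) = 6*x - 3.
Then u(x)^2 = 9*x**4 - 18*x**3 - 9*x**2 + 18*x + 9 and u'(x)^2 = 36*x**2 - 36*x + 9.
Integrate each monomial from 0 to 4 using ∫_0^4 c·x^n dx = c·4^(n+1)/(n+1):
  ∫_0^4 u(x)^2 dx = ∫_0^4 (9*x^4 - 18*x^3 - 9*x^2 + 18*x + 9) dx. Term by term:
    ∫_0^4 9*x^4 dx = 9216/5;  ∫_0^4 -18*x^3 dx = -1152;  ∫_0^4 -9*x^2 dx = -192;
    ∫_0^4 18*x dx = 144;  ∫_0^4 9 dx = 36.
  Sum: 9216/5 − 1152 − 192 + 144 + 36 = 3396/5.
  ∫_0^4 u'(x)^2 dx = ∫_0^4 (36*x^2 - 36*x + 9) dx. Term by term:
    ∫_0^4 36*x^2 dx = 768;  ∫_0^4 -36*x dx = -288;  ∫_0^4 9 dx = 36.
  Sum: 768 − 288 + 36 = 516.
Adding: ||u||_{H^1}^2 = 3396/5 + 516 = 5976/5.


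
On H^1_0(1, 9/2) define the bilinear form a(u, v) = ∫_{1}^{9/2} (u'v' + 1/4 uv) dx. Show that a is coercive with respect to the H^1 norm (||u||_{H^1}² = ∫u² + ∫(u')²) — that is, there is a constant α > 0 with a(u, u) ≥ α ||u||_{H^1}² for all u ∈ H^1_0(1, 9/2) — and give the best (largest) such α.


α = (49 + 16*π^2)/(4*(4*π^2 + 49))

Coercivity of a(·,·) on H^1_0(1, 9/2) means a(u, u) ≥ α ||u||_{H^1}² for every u ∈ H^1_0.
The interval has length L = 7/2, and Poincaré/coercivity depend only on L. Here a(u, u) = ∫(u')² + (1/4)·∫u².
Here 0 < c = 1/4 < 1. The condition a(u,u) ≥ α||u||_{H^1}² reads (1−α)∫(u')² ≥ (α−c)∫u². Any admissible α is ≤ 1 (rapidly oscillating u have ∫u²/∫(u')² → 0), and α = 1 would force 0 ≥ (1−c)∫u², impossible since c < 1; so 1−α > 0. By the sharp Poincaré inequality on H^1_0 of an interval of length L, ∫(u')² ≥ (π/L)²∫u² with equality for the first sine mode sin(π(x−x₀)/L) (x₀ the left endpoint), so the inequality holds for all u iff (1−α)(π/L)² ≥ α − c, i.e. α ≤ ((π/L)² + c)/((π/L)² + 1) = (1 + c(L/π)²)/(1 + (L/π)²). With (π/L)² = 4*π^2/49 and c = 1/4, the largest admissible constant is α = ((π/L)² + c)/((π/L)² + 1).
Simplifying, α = (49 + 16*π^2)/(4*(4*π^2 + 49)).


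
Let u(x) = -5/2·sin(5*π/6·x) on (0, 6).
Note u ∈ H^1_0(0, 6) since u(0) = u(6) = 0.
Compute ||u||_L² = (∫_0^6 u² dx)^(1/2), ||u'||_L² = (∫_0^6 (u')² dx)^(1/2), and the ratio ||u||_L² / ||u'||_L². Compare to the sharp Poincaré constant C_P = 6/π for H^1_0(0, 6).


||u||_L² / ||u'||_L² = 6/(5*π) < C_P = 6/π.

u(x) = -5/2·sin(5*π/6·x), so u'(x) = -25*π*cos(5*π*x/6)/12.
Writing u(x) = A·sin(kπx/L) with A = -5/2 and k = 5, use ∫_0^L sin²(kπx/L) dx = L/2 and ∫_0^L cos²(kπx/L) dx = L/2.
u² = 25/4·sin²(5*π/6·x) and (u')² = 625*π^2/144·cos²(5*π/6·x), and each of sin², cos² integrates to L/2 = 3 over (0, 6).
∫_0^6 u² dx = 75/4, so ||u||_L² = 5*sqrt(3)/2.
∫_0^6 (u')² dx = 625*π^2/48, so ||u'||_L² = 25*sqrt(3)*π/12.
Ratio ||u||_L² / ||u'||_L² = 6/(5*π).
Sharp Poincaré constant on H^1_0(0, 6) is C_P = L/π = 6/π, achieved by sin(π/6·x).
This is the k = 5 harmonic; the ratio L/(kπ) is strictly less than C_P = L/π, consistent with the sharp inequality ||u||_L² ≤ C_P ||u'||_L².


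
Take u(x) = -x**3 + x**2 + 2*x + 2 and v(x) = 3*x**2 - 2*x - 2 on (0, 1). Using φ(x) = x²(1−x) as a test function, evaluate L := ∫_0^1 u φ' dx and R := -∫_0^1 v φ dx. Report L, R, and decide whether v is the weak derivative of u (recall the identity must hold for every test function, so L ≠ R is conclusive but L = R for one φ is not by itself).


LHS = -1/6, RHS = 1/6. No, v is not the weak derivative of u.

u(x) = -x**3 + x**2 + 2*x + 2, classical derivative u'(x) = -3*x**2 + 2*x + 2.
φ(x) = x²(1−x), so φ'(x) = x*(2 - 3*x).
Note φ(0) = φ(1) = 0, so the boundary term u·φ vanishes.
LHS = ∫_0^1 u(x) φ'(x) dx = ∫_0^1 (3*x^5 - 5*x^4 - 4*x^3 - 2*x^2 + 4*x) dx. Term by term:
  ∫_0^1 3*x^5 dx = 1/2;  ∫_0^1 -5*x^4 dx = -1;  ∫_0^1 -4*x^3 dx = -1;
  ∫_0^1 -2*x^2 dx = -2/3;  ∫_0^1 4*x dx = 2.
Sum: 1/2 − 1 − 1 − 2/3 + 2 = -1/6.
So LHS = -1/6.
∫_0^1 v(x) φ(x) dx = ∫_0^1 (-3*x^5 + 5*x^4 - 2*x^2) dx. Term by term:
  ∫_0^1 -3*x^5 dx = -1/2;  ∫_0^1 5*x^4 dx = 1;  ∫_0^1 -2*x^2 dx = -2/3.
Sum: -1/2 + 1 − 2/3 = -1/6.
So RHS = -∫_0^1 v(x) φ(x) dx = 1/6.
LHS − RHS = -1/3 ≠ 0, so the identity fails.
(For a valid weak derivative the identity must hold for EVERY test function, in particular this one. The failure shows v is NOT the weak derivative of u.)
Correct weak derivative would be u'(x) = -3*x**2 + 2*x + 2.


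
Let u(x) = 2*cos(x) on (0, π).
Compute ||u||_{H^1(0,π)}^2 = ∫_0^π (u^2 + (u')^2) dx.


||u||_{H^1(0,π)}^2 = 4*π

u'(x) = -2*sin(x).
Expand u² and (u')² and integrate term by term on (0, π), using: for integers n ≥ 1, ∫_0^π sin²(nx) dx = ∫_0^π cos²(nx) dx = π/2; for n ≠ n', ∫_0^π sin(nx)sin(n'x) dx = ∫_0^π cos(nx)cos(n'x) dx = 0; and by product-to-sum, ∫_0^π sin(nx)cos(n'x) dx = ½∫_0^π [sin((n+n')x) + sin((n−n')x)] dx, which is 0 when n+n' is even and 2n/(n²−n'²) when n+n' is odd (it need not vanish on (0, π)).
  u² squared terms: (2)²·∫cos(x)² dx = 4·π/2 = 2*π.
  So ∫_0^π u² dx = 2*π.
  (u')² squared terms: (-2)²·∫sin(x)² dx = 4·π/2 = 2*π.
  So ∫_0^π (u')² dx = 2*π.
||u||_{H^1}^2 = (2*π) + (2*π) = 4*π.


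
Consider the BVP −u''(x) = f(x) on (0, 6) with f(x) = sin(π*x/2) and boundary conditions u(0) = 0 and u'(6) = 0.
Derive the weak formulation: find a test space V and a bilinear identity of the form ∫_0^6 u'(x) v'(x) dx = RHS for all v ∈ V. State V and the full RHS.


V = {v ∈ H^1(0, 6) : v(0) = 0} (test functions vanish at x = 0 where u is specified); weak form: ∫_0^6 u'v' dx = ∫_0^6 (sin(π*x/2)) v dx for all v ∈ V.

Multiply both sides by a test function v and integrate from 0 to 6:
  ∫_0^6 −u''(x) v(x) dx = ∫_0^6 f(x) v(x) dx.
Integrate the LHS by parts once:
  ∫_0^6 −u'' v dx = −[u'(x) v(x)]_0^6 + ∫_0^6 u'(x) v'(x) dx.
Thus ∫_0^6 u'(x) v'(x) dx = ∫_0^6 f(x) v(x) dx + [u'(x) v(x)]_0^6.
Choose V so that boundary terms are either known or forced to vanish.
Mixed BC: u(0) = 0 (Dirichlet) and u'(6) = 0 (Neumann). Define V = {v ∈ H^1(0, 6) : v(0) = 0}. Then [u' v]_0^6 = u'(6)·v(6) − u'(0)·0 = 0.
Weak formulation: find u (satisfying any essential BC) such that ∫_0^6 u'(x) v'(x) dx = ∫_0^6 f v dx for all v ∈ V (Dirichlet at 0 absorbed into V; the Neumann datum at x = 6 is zero, so no boundary term remains).
Substituting f(x) = sin(π*x/2), the right-hand side is ∫_0^6 (sin(π*x/2)) v dx.


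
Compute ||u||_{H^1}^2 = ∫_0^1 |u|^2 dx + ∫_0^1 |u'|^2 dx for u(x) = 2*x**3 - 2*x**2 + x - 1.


||u||_{H^1}^2 = 214/105

The H^1 norm (squared) on an interval (0, L) is
  ||u||_{H^1}^2 = ∫_0^L u(x)^2 dx + ∫_0^L u'(x)^2 dx.
Compute u'(x) = 6*x**2 - 4*x + 1.
Then u(x)^2 = 4*x**6 - 8*x**5 + 8*x**4 - 8*x**3 + 5*x**2 - 2*x + 1 and u'(x)^2 = 36*x**4 - 48*x**3 + 28*x**2 - 8*x + 1.
Integrate each monomial from 0 to 1 using ∫_0^1 c·x^n dx = c·1^(n+1)/(n+1):
  ∫_0^1 u(x)^2 dx = ∫_0^1 (4*x^6 - 8*x^5 + 8*x^4 - 8*x^3 + 5*x^2 - 2*x + 1) dx. Term by term:
    ∫_0^1 4*x^6 dx = 4/7;  ∫_0^1 -8*x^5 dx = -4/3;  ∫_0^1 8*x^4 dx = 8/5;
    ∫_0^1 -8*x^3 dx = -2;  ∫_0^1 5*x^2 dx = 5/3;  ∫_0^1 -2*x dx = -1;
    ∫_0^1 1 dx = 1.
  Sum: 4/7 − 4/3 + 8/5 − 2 + 5/3 − 1 + 1 = 53/105.
  ∫_0^1 u'(x)^2 dx = ∫_0^1 (36*x^4 - 48*x^3 + 28*x^2 - 8*x + 1) dx. Term by term:
    ∫_0^1 36*x^4 dx = 36/5;  ∫_0^1 -48*x^3 dx = -12;  ∫_0^1 28*x^2 dx = 28/3;
    ∫_0^1 -8*x dx = -4;  ∫_0^1 1 dx = 1.
  Sum: 36/5 − 12 + 28/3 − 4 + 1 = 23/15.
Adding: ||u||_{H^1}^2 = 53/105 + 23/15 = 214/105.


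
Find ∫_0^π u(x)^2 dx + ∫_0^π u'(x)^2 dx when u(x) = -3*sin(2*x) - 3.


||u||_{H^1(0,π)}^2 = 63*π/2

u'(x) = -6*cos(2*x).
Expand u² and (u')² and integrate term by term on (0, π), using: for integers n ≥ 1, ∫_0^π sin²(nx) dx = ∫_0^π cos²(nx) dx = π/2; for n ≠ n', ∫_0^π sin(nx)sin(n'x) dx = ∫_0^π cos(nx)cos(n'x) dx = 0; and by product-to-sum, ∫_0^π sin(nx)cos(n'x) dx = ½∫_0^π [sin((n+n')x) + sin((n−n')x)] dx, which is 0 when n+n' is even and 2n/(n²−n'²) when n+n' is odd (it need not vanish on (0, π)). For the constant mode: ∫_0^π 1 dx = π, ∫_0^π cos(nx) dx = 0, ∫_0^π sin(nx) dx = (1−(−1)^n)/n.
  u² squared terms: (-3)²·∫1 dx = 9·π = 9*π;  (-3)²·∫sin(2x)² dx = 9·π/2 = 9*π/2.
  u² cross terms: 2·(-3)·(-3)·∫1·sin(2x) dx = 18·(0) = 0.
  So ∫_0^π u² dx = 9*π + 9*π/2 + 0 = 27*π/2.
  (u')² squared terms: (-6)²·∫cos(2x)² dx = 36·π/2 = 18*π.
  So ∫_0^π (u')² dx = 18*π.
||u||_{H^1}^2 = (27*π/2) + (18*π) = 63*π/2.


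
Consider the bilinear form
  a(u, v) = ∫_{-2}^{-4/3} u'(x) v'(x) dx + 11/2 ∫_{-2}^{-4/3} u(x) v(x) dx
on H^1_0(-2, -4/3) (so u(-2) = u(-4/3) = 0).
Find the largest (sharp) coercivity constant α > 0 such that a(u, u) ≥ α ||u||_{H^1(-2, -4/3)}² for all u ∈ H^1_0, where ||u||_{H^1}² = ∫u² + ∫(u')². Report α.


α = 1

Coercivity of a(·,·) on H^1_0(-2, -4/3) means a(u, u) ≥ α ||u||_{H^1}² for every u ∈ H^1_0.
The interval has length L = 2/3, and Poincaré/coercivity depend only on L. Here a(u, u) = ∫(u')² + (11/2)·∫u².
Here c = 11/2 ≥ 1, so a(u,u) = ∫(u')² + c∫u² ≥ ∫(u')² + ∫u² = ||u||_{H^1}², i.e. α = 1 works. No larger α is possible: a(u,u) ≥ α||u||_{H^1}² means (1−α)∫(u')² ≥ (α−c)∫u², and for the modes u_n = sin(nπ(x−x₀)/L) (x₀ the left endpoint) one has ∫u_n²/∫(u_n')² = (L/(nπ))² → 0, so a(u_n,u_n)/||u_n||_{H^1}² → 1. Hence the optimal constant is α = 1.
Therefore α = 1.


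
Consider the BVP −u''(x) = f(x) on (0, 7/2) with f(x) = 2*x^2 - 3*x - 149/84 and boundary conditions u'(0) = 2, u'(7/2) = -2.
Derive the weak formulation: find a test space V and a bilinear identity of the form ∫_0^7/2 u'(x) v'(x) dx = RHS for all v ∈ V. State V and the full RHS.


V = H^1(0, 7/2) (v unrestricted at boundary; u is determined up to an additive constant); weak form: ∫_0^7/2 u'v' dx = ∫_0^7/2 (2*x^2 - 3*x - 149/84) v dx − 2·v(7/2) − 2·v(0) for all v ∈ V.

Multiply both sides by a test function v and integrate from 0 to 7/2:
  ∫_0^7/2 −u''(x) v(x) dx = ∫_0^7/2 f(x) v(x) dx.
Integrate the LHS by parts once:
  ∫_0^7/2 −u'' v dx = −[u'(x) v(x)]_0^7/2 + ∫_0^7/2 u'(x) v'(x) dx.
Thus ∫_0^7/2 u'(x) v'(x) dx = ∫_0^7/2 f(x) v(x) dx + [u'(x) v(x)]_0^7/2.
Choose V so that boundary terms are either known or forced to vanish.
u has inhomogeneous Neumann u'(0) = 2, u'(7/2) = -2. [u' v]_0^7/2 = (-2)·v(7/2) − (2)·v(0) = − 2·v(7/2) − 2·v(0). Take V = H^1(0, 7/2); boundary term becomes part of RHS.
Weak formulation: find u (satisfying any essential BC) such that ∫_0^7/2 u'(x) v'(x) dx = ∫_0^7/2 f v dx − 2·v(7/2) − 2·v(0) for all v ∈ V (Neumann data are natural BCs: they enter the RHS as boundary terms).
Substituting f(x) = 2*x^2 - 3*x - 149/84, the right-hand side is ∫_0^7/2 (2*x^2 - 3*x - 149/84) v dx − 2·v(7/2) − 2·v(0).
Compatibility check (pure Neumann): taking v ≡ 1 ∈ V gives 0 = ∫_0^7/2 f dx + (-2) − (2), i.e. ∫_0^7/2 f dx must equal u'(0) − u'(7/2) = 4. Indeed ∫_0^7/2 (2*x^2 - 3*x - 149/84) dx = 4, so the data are compatible. The solution is then unique only up to an additive constant (fix it e.g. by requiring ∫_0^7/2 u dx = 0).


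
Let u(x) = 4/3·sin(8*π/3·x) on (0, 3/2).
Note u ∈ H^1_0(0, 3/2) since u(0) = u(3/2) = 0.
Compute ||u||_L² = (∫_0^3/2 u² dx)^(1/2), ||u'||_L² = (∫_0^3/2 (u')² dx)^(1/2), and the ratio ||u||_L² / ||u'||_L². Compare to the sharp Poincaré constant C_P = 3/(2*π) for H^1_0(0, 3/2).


||u||_L² / ||u'||_L² = 3/(8*π) < C_P = 3/(2*π).

u(x) = 4/3·sin(8*π/3·x), so u'(x) = 32*π*cos(8*π*x/3)/9.
Writing u(x) = A·sin(kπx/L) with A = 4/3 and k = 4, use ∫_0^L sin²(kπx/L) dx = L/2 and ∫_0^L cos²(kπx/L) dx = L/2.
u² = 16/9·sin²(8*π/3·x) and (u')² = 1024*π^2/81·cos²(8*π/3·x), and each of sin², cos² integrates to L/2 = 3/4 over (0, 3/2).
∫_0^3/2 u² dx = 4/3, so ||u||_L² = 2*sqrt(3)/3.
∫_0^3/2 (u')² dx = 256*π^2/27, so ||u'||_L² = 16*sqrt(3)*π/9.
Ratio ||u||_L² / ||u'||_L² = 3/(8*π).
Sharp Poincaré constant on H^1_0(0, 3/2) is C_P = L/π = 3/(2*π), achieved by sin(2*π/3·x).
This is the k = 4 harmonic; the ratio L/(kπ) is strictly less than C_P = L/π, consistent with the sharp inequality ||u||_L² ≤ C_P ||u'||_L².
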